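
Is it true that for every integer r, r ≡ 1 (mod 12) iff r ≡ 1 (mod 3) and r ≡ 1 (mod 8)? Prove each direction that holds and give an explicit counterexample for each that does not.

(⇐) If r ≡ 1 (mod 3) and r ≡ 1 (mod 8), then by the Chinese remainder theorem r ≡ 1 (mod 24). Since 1 ≡ 1 (mod 12) and 12 ∣ 24, we get r ≡ 1 (mod 12).

(⇒) This fails: r = 13 gives 13 ≡ 1 (mod 12) but 13 ≡ 5 (mod 8), so the conjunction on the right does not hold.

(⇒) fails; (⇐) holds.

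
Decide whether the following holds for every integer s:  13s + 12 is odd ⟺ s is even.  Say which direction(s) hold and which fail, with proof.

[⇒] This fails: s = 1 gives 13s + 12 = 25, which is odd, but 1 is odd, not even.

[⇐] This also fails: s = 6 is even, but 13s + 12 = 90 is even, not odd.

Neither implication holds.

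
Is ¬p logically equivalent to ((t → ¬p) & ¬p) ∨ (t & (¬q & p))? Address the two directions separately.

The forward direction holds; the converse fails.

(→) Assume the antecedent. If t is true, the antecedent forces (t = T, q = F, p = F) or (t = T, q = T, p = F), and the consequent holds there. If t is false, the antecedent forces (t = F, q = F, p = F) or (t = F, q = T, p = F), and the consequent holds there. Either way the consequent holds.

(←) This fails. Under t = T, q = F, p = T, the left side is false but the right side is true.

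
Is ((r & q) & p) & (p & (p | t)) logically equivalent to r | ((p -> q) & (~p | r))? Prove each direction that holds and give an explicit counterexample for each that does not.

Only the forward implication holds.

(⟸) This fails. Under p = F, q = F, r = F, t = F, the left side is false but the right side is true.

(⟹) Assume the antecedent. If p is true, the antecedent forces (p = T, q = T, r = T, t = F) or (p = T, q = T, r = T, t = T), and r | ((p -> q) & (~p | r)) holds there. If p is false, the antecedent cannot hold. Either way r | ((p -> q) & (~p | r)) holds.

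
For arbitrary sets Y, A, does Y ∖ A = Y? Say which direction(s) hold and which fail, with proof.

The sets are not equal: only the forward inclusion holds.

(⟹) Let x ∈ Y ∖ A. Then x ∈ Y and x ∉ A, from which x ∈ Y.

(⟸) This inclusion fails. Take Y = {1}, A = {1}; then 1 ∈ Y but 1 ∉ Y ∖ A.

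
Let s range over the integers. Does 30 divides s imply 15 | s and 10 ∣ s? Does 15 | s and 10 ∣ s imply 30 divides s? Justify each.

Both directions hold.

Forward direction. If 30 ∣ s, write s = 30q. Since 30 = 2·15, s = 15·(2q), so 15 ∣ s; and since 30 = 3·10, s = 10·(3q), so 10 ∣ s.

Converse. Suppose 15 ∣ s and 10 ∣ s. Any common multiple of 15 and 10 is a multiple of their lcm; here lcm(15, 10) = 15·10/gcd(15, 10) = 150/5 = 30, so 30 ∣ s.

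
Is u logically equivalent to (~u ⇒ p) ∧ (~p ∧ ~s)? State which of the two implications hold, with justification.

(⟹) This fails. Under s = T, p = F, u = T, the left side is true but the right side is false.

(⟸) Assume the antecedent. If s is true, the antecedent cannot hold. If s is false, the antecedent forces (s = F, p = F, u = T), and u holds there. Either way u holds.

Not equivalent: only (⇐) holds.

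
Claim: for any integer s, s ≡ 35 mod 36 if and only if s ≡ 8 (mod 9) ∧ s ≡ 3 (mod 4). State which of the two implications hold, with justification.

Equivalent; both directions hold.

(→) Suppose s ≡ 35 (mod 36); write s = 36j + 35. Since 9 ∣ 36, reducing mod 9 gives s ≡ 35 ≡ 8 (mod 9); since 4 ∣ 36, reducing mod 4 gives s ≡ 35 ≡ 3 (mod 4).

(←) Conversely, if s ≡ 8 (mod 9) and s ≡ 3 (mod 4), then by the Chinese remainder theorem s ≡ 35 (mod 36). This is exactly s ≡ 35 (mod 36).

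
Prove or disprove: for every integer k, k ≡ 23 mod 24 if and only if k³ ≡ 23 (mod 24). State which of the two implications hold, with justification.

Equivalent; both directions hold.

(⇐) Suppose k³ ≡ 23 (mod 24). The only residue r in {0, …, 23} with r³ ≡ 23 (mod 24) is r = 23, so k ≡ 23 (mod 24).

(⇒) Suppose k ≡ 23 mod 24. Write k = 24j + 23. Then (24j + 23)³ = 13824j³ + 39744j² + 38088j + 12167 = 24(576j³ + 1656j² + 1587j + 506) + 23, so k³ ≡ 23 (mod 24).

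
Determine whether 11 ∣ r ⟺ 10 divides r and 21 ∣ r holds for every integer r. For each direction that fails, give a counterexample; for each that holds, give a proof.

Forward direction. This fails: take r = 11. Certainly 11 ∣ 11, but 10 ∤ 11.

Converse. This fails: take r = 210. Both 10 ∣ 210 and 21 ∣ 210, yet 210 is not a multiple of 11 (since 210 = 19·11 + 1), so 11 ∤ 210.

(⇒) fails and (⇐) fails.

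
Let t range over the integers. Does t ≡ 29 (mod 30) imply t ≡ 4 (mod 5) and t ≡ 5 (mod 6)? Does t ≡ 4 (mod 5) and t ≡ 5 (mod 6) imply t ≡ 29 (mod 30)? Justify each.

Converse. If t ≡ 4 (mod 5) and t ≡ 5 (mod 6), then by the Chinese remainder theorem t ≡ 29 (mod 30). This is exactly t ≡ 29 (mod 30).

Forward direction. Suppose t ≡ 29 (mod 30); write t = 30j + 29. Since 5 ∣ 30, reducing mod 5 gives t ≡ 29 ≡ 4 (mod 5); since 6 ∣ 30, reducing mod 6 gives t ≡ 29 ≡ 5 (mod 6).

Both directions hold; the statement is true.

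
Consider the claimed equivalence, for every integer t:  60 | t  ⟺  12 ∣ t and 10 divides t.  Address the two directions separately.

(⟹) If 60 ∣ t, write t = 60q. Since 60 = 5·12, t = 12·(5q), so 12 ∣ t; and since 60 = 6·10, t = 10·(6q), so 10 ∣ t.

(⟸) Suppose 12 ∣ t and 10 ∣ t. Any common multiple of 12 and 10 is a multiple of their lcm; here lcm(12, 10) = 12·10/gcd(12, 10) = 120/2 = 60, so 60 ∣ t.

The biconditional holds.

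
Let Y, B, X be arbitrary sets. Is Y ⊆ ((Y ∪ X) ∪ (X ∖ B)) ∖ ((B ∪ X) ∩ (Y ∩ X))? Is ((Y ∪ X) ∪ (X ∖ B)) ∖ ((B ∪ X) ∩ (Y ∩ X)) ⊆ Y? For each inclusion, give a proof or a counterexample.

(⟹) This inclusion fails. Take Y = {1}, B = ∅, X = {1}; then 1 ∈ Y but 1 ∉ ((Y ∪ X) ∪ (X ∖ B)) ∖ ((B ∪ X) ∩ (Y ∩ X)).

(⟸) This inclusion fails. Take Y = ∅, B = ∅, X = {1}; then 1 ∈ ((Y ∪ X) ∪ (X ∖ B)) ∖ ((B ∪ X) ∩ (Y ∩ X)) but 1 ∉ Y.

Both inclusions fail.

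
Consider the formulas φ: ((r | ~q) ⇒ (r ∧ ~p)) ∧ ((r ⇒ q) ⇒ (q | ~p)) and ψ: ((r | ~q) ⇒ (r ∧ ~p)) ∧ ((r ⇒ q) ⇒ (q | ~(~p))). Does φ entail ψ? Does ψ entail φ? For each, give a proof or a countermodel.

Both directions hold; the statement is true.

(⇒) Assume the antecedent. If r is true, the antecedent forces (p = F, r = T, q = F) or (p = F, r = T, q = T), and the consequent holds there. If r is false, the antecedent forces (p = F, r = F, q = T) or (p = T, r = F, q = T), and the consequent holds there. Either way the consequent holds.

(⇐) Assume the antecedent. If r is true, the antecedent forces (p = F, r = T, q = F) or (p = F, r = T, q = T), and the consequent holds there. If r is false, the antecedent forces (p = F, r = F, q = T) or (p = T, r = F, q = T), and the consequent holds there. Either way the consequent holds.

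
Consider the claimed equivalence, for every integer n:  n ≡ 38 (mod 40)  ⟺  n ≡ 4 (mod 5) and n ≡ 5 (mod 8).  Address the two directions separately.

(⟹) This fails: n = 38 gives 38 ≡ 38 (mod 40) but 38 ≡ 3 (mod 5), so the conjunction on the right does not hold.

(⟸) This fails: n = 29 satisfies both congruences on the right (29 ≡ 4 mod 5 and 29 ≡ 5 mod 8) yet 29 ≡ 29 (mod 40), not 38.

Neither implication holds.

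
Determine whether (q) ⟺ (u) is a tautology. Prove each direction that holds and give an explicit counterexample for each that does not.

Neither direction holds.

(⇒) This fails. Under q = T, u = F, the left side is true but the right side is false.

(⇐) This fails. Under q = F, u = T, the left side is false but the right side is true.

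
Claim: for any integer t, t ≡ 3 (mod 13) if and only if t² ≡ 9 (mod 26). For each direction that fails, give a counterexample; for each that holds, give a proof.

(⇒) This fails: take t = 16. Then 16 ≡ 3 (mod 13), but 16² = 256 ≡ 22 (mod 26), not 9.

(⇐) This fails: take t = 23. Then 23² = 529 ≡ 9 (mod 26), yet 23 ≡ 10 (mod 13), not 3.

(⇒) fails and (⇐) fails.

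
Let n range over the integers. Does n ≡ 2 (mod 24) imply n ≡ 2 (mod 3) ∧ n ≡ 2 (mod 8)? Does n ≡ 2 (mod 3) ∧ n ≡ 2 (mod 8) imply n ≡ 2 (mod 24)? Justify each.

(→) Suppose n ≡ 2 (mod 24); write n = 24j + 2. Since 3 ∣ 24, reducing mod 3 gives n ≡ 2 (mod 3); since 8 ∣ 24, reducing mod 8 gives n ≡ 2 (mod 8).

(←) Conversely, if n ≡ 2 (mod 3) and n ≡ 2 (mod 8), then by the Chinese remainder theorem n ≡ 2 (mod 24). This is exactly n ≡ 2 (mod 24).

Both directions hold; the statement is true.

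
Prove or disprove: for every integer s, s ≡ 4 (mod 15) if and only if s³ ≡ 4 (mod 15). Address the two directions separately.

Forward direction. Suppose s ≡ 4 (mod 15). Write s = 15j + 4. Then (15j + 4)³ = 3375j³ + 2700j² + 720j + 64 = 15(225j³ + 180j² + 48j + 4) + 4, so s³ ≡ 4 (mod 15).

Converse. Suppose s³ ≡ 4 (mod 15). The only residue r in {0, …, 14} with r³ ≡ 4 (mod 15) is r = 4, so s ≡ 4 (mod 15).

Both directions hold; the statement is true.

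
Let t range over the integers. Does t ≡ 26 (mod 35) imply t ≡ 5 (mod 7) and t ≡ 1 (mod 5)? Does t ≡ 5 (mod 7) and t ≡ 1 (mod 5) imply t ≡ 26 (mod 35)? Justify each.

(⟹) Suppose t ≡ 26 (mod 35); write t = 35j + 26. Since 7 ∣ 35, reducing mod 7 gives t ≡ 26 ≡ 5 (mod 7); since 5 ∣ 35, reducing mod 5 gives t ≡ 26 ≡ 1 (mod 5).

(⟸) Conversely, if t ≡ 5 (mod 7) and t ≡ 1 (mod 5), then by the Chinese remainder theorem t ≡ 26 (mod 35). This is exactly t ≡ 26 (mod 35).

Equivalent; both directions hold.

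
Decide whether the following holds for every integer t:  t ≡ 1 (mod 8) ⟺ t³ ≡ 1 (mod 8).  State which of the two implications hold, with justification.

(⇐) For the converse, argue contrapositively. If t ≢ 1 (mod 8), then t is congruent to one of 0, 2, 3, 4, 5, 6, 7 modulo 8, and these give t³ ≡ 0, 0, 3, 0, 5, 0, 7 respectively — never 1.

(⇒) Suppose t ≡ 1 (mod 8). Write t = 8j + 1. Then (8j + 1)³ = 512j³ + 192j² + 24j + 1 = 8(64j³ + 24j² + 3j) + 1, so t³ ≡ 1 (mod 8).

The biconditional holds.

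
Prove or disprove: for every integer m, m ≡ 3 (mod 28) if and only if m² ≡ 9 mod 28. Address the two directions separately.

(⟹) Suppose m ≡ 3 (mod 28). Write m = 28j + 3. Then (28j + 3)² = 784j² + 168j + 9 = 28(28j² + 6j) + 9, so m² ≡ 9 (mod 28).

(⟸) This fails: take m = 11. Then 11² = 121 ≡ 9 (mod 28), yet 11 ≡ 11 (mod 28), not 3.

(⇒) holds; (⇐) fails.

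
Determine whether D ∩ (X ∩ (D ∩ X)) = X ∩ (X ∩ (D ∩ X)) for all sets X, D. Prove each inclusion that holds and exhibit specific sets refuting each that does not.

Reverse inclusion. Let x ∈ X ∩ (X ∩ (D ∩ X)). Then x ∈ X ∩ D, from which x ∈ D ∩ (X ∩ (D ∩ X)).

Forward inclusion. Let x ∈ D ∩ (X ∩ (D ∩ X)). Then x ∈ X ∩ D, from which x ∈ X ∩ (X ∩ (D ∩ X)).

Both inclusions hold.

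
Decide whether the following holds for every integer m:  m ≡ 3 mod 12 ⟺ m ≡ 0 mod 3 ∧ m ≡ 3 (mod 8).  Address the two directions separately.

The forward direction fails; the converse holds.

(⇒) This fails: m = 15 gives 15 ≡ 3 (mod 12) but 15 ≡ 7 (mod 8), so the conjunction on the right does not hold.

(⇐) Conversely, if m ≡ 0 (mod 3) and m ≡ 3 (mod 8), then by the Chinese remainder theorem m ≡ 3 (mod 24). Since 3 ≡ 3 (mod 12) and 12 ∣ 24, we get m ≡ 3 (mod 12).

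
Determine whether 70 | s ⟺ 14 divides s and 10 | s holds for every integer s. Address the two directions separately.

Both implications hold.

(→) If 70 ∣ s, write s = 70q. Since 70 = 5·14, s = 14·(5q), so 14 ∣ s; and since 70 = 7·10, s = 10·(7q), so 10 ∣ s.

(←) Suppose 14 ∣ s and 10 ∣ s. Any common multiple of 14 and 10 is a multiple of their lcm; here lcm(14, 10) = 14·10/gcd(14, 10) = 140/2 = 70, so 70 ∣ s.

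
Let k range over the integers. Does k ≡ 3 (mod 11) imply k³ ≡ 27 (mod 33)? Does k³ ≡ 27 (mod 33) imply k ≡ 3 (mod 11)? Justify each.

Not equivalent: only (⇐) holds.

(⟸) The residues r modulo 33 with r³ ≡ 27 (mod 33) are exactly {3}, and each is ≡ 3 (mod 11).

(⟹) This fails: take k = 14. Then 14 ≡ 3 (mod 11), but 14³ = 2744 ≡ 5 (mod 33), not 27.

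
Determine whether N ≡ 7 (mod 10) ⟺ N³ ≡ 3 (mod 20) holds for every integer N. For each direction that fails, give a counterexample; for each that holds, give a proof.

(⟹) This fails: take N = 17. Then 17 ≡ 7 (mod 10), but 17³ = 4913 ≡ 13 (mod 20), not 3.

(⟸) Conversely, the residues r modulo 20 with r³ ≡ 3 (mod 20) are exactly {7}, and each is ≡ 7 (mod 10).

Not equivalent: only (⇐) holds.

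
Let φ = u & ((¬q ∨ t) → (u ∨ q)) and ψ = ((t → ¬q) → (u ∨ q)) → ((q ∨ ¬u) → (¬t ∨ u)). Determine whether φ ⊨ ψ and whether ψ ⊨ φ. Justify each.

Forward direction. Assume the antecedent. If u is true, the consequent reduces to true regardless of the other variables. If u is false, the antecedent cannot hold. Either way the consequent holds.

Converse. This fails. Under u = F, t = F, q = F, the left side is false but the right side is true.

Not equivalent: only (⇒) holds.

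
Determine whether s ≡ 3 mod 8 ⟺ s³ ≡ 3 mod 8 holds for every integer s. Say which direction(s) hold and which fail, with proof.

(⇐) For the converse, argue contrapositively. If s ≢ 3 (mod 8), then s is congruent to one of 0, 1, 2, 4, 5, 6, 7 modulo 8, and these give s³ ≡ 0, 1, 0, 0, 5, 0, 7 respectively — never 3.

(⇒) Suppose s ≡ 3 mod 8. Write s = 8j + 3. Then (8j + 3)³ = 512j³ + 576j² + 216j + 27 = 8(64j³ + 72j² + 27j + 3) + 3, so s³ ≡ 3 (mod 8).

The biconditional holds.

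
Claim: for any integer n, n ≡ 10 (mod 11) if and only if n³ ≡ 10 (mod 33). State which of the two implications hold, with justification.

Only the reverse direction holds.

Forward direction. This fails: take n = 21. Then 21 ≡ 10 (mod 11), but 21³ = 9261 ≡ 21 (mod 33), not 10.

Converse. The residues r modulo 33 with r³ ≡ 10 (mod 33) are exactly {10}, and each is ≡ 10 (mod 11).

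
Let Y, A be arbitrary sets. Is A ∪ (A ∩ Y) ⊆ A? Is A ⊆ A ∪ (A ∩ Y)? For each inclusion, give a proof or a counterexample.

(⟹) Let x ∈ A ∪ (A ∩ Y). Then either x ∈ A and x ∉ Y; or x ∈ Y ∩ A. In each case x ∈ A, so A ∪ (A ∩ Y) ⊆ A.

(⟸) Let x ∈ A. Then either x ∈ A and x ∉ Y; or x ∈ Y ∩ A. In each case x ∈ A ∪ (A ∩ Y), so A ⊆ A ∪ (A ∩ Y).

Both inclusions hold.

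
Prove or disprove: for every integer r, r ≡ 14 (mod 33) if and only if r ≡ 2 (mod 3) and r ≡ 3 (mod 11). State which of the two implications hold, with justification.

[⇒] Suppose r ≡ 14 (mod 33); write r = 33j + 14. Since 3 ∣ 33, reducing mod 3 gives r ≡ 14 ≡ 2 (mod 3); since 11 ∣ 33, reducing mod 11 gives r ≡ 14 ≡ 3 (mod 11).

[⇐] Conversely, if r ≡ 2 (mod 3) and r ≡ 3 (mod 11), then by the Chinese remainder theorem r ≡ 14 (mod 33). This is exactly r ≡ 14 (mod 33).

Both directions hold; the statement is true.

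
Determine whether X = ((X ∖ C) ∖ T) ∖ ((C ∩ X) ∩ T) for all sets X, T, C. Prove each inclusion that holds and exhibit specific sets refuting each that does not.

The sets are not equal: only the reverse inclusion holds.

(⊆) This inclusion fails. Take X = {1}, T = {1}, C = ∅; then 1 ∈ X but 1 ∉ ((X ∖ C) ∖ T) ∖ ((C ∩ X) ∩ T).

(⊇) Let x ∈ ((X ∖ C) ∖ T) ∖ ((C ∩ X) ∩ T). Then x ∈ X and x ∉ T, C, from which x ∈ X.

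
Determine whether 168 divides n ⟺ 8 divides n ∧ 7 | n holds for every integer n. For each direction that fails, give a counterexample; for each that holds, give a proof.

(⇒) If 168 ∣ n, write n = 168q. Since 168 = 21·8, n = 8·(21q), so 8 ∣ n; and since 168 = 24·7, n = 7·(24q), so 7 ∣ n.

(⇐) This fails: take n = 56. Both 8 ∣ 56 and 7 ∣ 56, yet 56 is not a multiple of 168 (since 56 = 0·168 + 56), so 168 ∤ 56.

Only the forward direction holds.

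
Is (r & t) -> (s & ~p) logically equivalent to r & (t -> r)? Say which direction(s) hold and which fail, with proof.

(⇒) fails and (⇐) fails.

[⇒] This fails. Under p = F, r = F, s = F, t = F, the left side is true but the right side is false.

[⇐] This fails. Under p = F, r = T, s = F, t = T, the left side is false but the right side is true.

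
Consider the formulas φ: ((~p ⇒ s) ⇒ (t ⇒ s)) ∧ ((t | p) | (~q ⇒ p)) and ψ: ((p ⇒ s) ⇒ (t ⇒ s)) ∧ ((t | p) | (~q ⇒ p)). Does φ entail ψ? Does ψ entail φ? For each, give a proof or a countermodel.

Forward direction. This fails. Under q = F, p = F, t = T, s = F, the left side is true but the right side is false.

Converse. This fails. Under q = F, p = T, t = T, s = F, the left side is false but the right side is true.

Neither implication holds.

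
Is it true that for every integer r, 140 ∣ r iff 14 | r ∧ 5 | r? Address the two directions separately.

Forward direction. If 140 ∣ r, write r = 140q. Since 140 = 10·14, r = 14·(10q), so 14 ∣ r; and since 140 = 28·5, r = 5·(28q), so 5 ∣ r.

Converse. This fails: take r = 70. Both 14 ∣ 70 and 5 ∣ 70, yet 70 is not a multiple of 140 (since 70 = 0·140 + 70), so 140 ∤ 70.

Only the forward implication holds.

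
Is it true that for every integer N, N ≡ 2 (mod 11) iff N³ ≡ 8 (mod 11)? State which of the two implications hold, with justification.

Equivalent; both directions hold.

(⇒) Suppose N ≡ 2 (mod 11). Write N = 11j + 2. Then (11j + 2)³ = 1331j³ + 726j² + 132j + 8 = 11(121j³ + 66j² + 12j) + 8, so N³ ≡ 8 (mod 11).

(⇐) For the converse, argue contrapositively. If N ≢ 2 (mod 11), then N is congruent to one of 0, 1, 3, 4, 5, 6, 7, 8, 9, 10 modulo 11, and these give N³ ≡ 0, 1, 5, 9, 4, 7, 2, 6, 3, 10 respectively — never 8.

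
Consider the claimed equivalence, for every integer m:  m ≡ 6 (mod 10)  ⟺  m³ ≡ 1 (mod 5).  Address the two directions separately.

Not equivalent: only (⇒) holds.

(→) Suppose m ≡ 6 (mod 10). Then m³ ≡ 6³ = 216 (mod 10), and since 5 ∣ 10, also m³ ≡ 1 (mod 5).

(←) This fails: take m = 1. Then 1³ = 1 ≡ 1 (mod 5), yet 1 ≡ 1 (mod 10), not 6.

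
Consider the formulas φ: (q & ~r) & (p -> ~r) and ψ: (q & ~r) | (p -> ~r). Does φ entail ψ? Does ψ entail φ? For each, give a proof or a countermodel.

(⟹) Assume the antecedent. If q is true, the antecedent forces (q = T, p = F, r = F) or (q = T, p = T, r = F), and (q & ~r) | (p -> ~r) holds there. If q is false, the antecedent cannot hold. Either way (q & ~r) | (p -> ~r) holds.

(⟸) This fails. Under q = F, p = F, r = F, the left side is false but the right side is true.

The forward direction holds; the converse fails.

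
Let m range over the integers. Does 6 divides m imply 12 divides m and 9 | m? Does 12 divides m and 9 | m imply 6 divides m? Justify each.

(⟹) This fails: take m = 6. Certainly 6 ∣ 6, but 12 ∤ 6.

(⟸) Suppose 12 ∣ m and 9 ∣ m. Any common multiple of 12 and 9 is a multiple of their lcm; here lcm(12, 9) = 12·9/gcd(12, 9) = 108/3 = 36, so 36 ∣ m. Since 6 ∣ 36, it follows that 6 ∣ m.

The forward direction fails; the converse holds.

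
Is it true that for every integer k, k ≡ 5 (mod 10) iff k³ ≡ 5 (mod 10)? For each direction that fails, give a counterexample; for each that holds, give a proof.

Both implications hold.

[⇒] Suppose k ≡ 5 (mod 10). Write k = 10j + 5. Then (10j + 5)³ = 1000j³ + 1500j² + 750j + 125 = 10(100j³ + 150j² + 75j + 12) + 5, so k³ ≡ 5 (mod 10).

[⇐] For the converse, argue contrapositively. If k ≢ 5 (mod 10), then k is congruent to one of 0, 1, 2, 3, 4, 6, 7, 8, 9 modulo 10, and these give k³ ≡ 0, 1, 8, 7, 4, 6, 3, 2, 9 respectively — never 5.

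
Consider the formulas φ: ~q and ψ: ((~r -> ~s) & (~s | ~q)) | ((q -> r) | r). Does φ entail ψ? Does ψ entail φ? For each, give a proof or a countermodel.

The forward direction holds; the converse fails.

(⟸) This fails. Under q = T, r = F, s = F, the left side is false but the right side is true.

(⟹) Assume the antecedent. If q is true, the antecedent cannot hold. If q is false, the consequent reduces to true regardless of the other variables. Either way the consequent holds.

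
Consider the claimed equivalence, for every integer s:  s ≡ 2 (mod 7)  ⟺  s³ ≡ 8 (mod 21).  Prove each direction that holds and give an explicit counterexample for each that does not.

Neither implication holds.

Forward direction. This fails: take s = 9. Then 9 ≡ 2 (mod 7), but 9³ = 729 ≡ 15 (mod 21), not 8.

Converse. This fails: take s = 8. Then 8³ = 512 ≡ 8 (mod 21), yet 8 ≡ 1 (mod 7), not 2.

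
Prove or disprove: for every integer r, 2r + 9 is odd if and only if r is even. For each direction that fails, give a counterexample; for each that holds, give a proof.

Not equivalent: only (⇐) holds.

(⇒) This fails: take r = 3. Then 2r + 9 = 15, which is odd, yet r = 3 is odd, not even.

(⇐) Suppose r is even. Since 2 is even, 2r is even for every r, so 2r + 9 has the same parity as 9, which is odd. Hence 2r + 9 is odd.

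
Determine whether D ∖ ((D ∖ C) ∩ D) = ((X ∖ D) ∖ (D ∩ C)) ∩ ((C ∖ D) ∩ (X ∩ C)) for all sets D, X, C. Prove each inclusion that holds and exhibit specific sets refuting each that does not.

(⟹) This inclusion fails. Take D = {1}, X = ∅, C = {1}; then 1 ∈ D ∖ ((D ∖ C) ∩ D) but 1 ∉ ((X ∖ D) ∖ (D ∩ C)) ∩ ((C ∖ D) ∩ (X ∩ C)).

(⟸) This inclusion fails. Take D = ∅, X = {1}, C = {1}; then 1 ∈ ((X ∖ D) ∖ (D ∩ C)) ∩ ((C ∖ D) ∩ (X ∩ C)) but 1 ∉ D ∖ ((D ∖ C) ∩ D).

(⊆) fails and (⊇) fails.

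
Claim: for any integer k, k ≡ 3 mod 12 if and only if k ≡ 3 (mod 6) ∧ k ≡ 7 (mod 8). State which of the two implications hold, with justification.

[⇒] This fails: k = 3 gives 3 ≡ 3 (mod 12) but 3 ≡ 3 (mod 8), so the conjunction on the right does not hold.

[⇐] Conversely, if k ≡ 3 (mod 6) and k ≡ 7 (mod 8), then by the Chinese remainder theorem k ≡ 15 (mod 24). Since 15 ≡ 3 (mod 12) and 12 ∣ 24, we get k ≡ 3 (mod 12).

(⇒) fails; (⇐) holds.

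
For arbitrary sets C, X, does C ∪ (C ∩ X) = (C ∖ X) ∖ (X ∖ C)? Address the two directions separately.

Only the reverse inclusion holds.

(⟸) Let x ∈ (C ∖ X) ∖ (X ∖ C). Then x ∈ C and x ∉ X, from which x ∈ C ∪ (C ∩ X).

(⟹) This inclusion fails. Take C = {1}, X = {1}; then 1 ∈ C ∪ (C ∩ X) but 1 ∉ (C ∖ X) ∖ (X ∖ C).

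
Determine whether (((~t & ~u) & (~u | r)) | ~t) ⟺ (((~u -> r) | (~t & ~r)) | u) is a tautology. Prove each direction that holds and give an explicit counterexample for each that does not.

(⟹) Assume the antecedent. If r is true, ((~u -> r) | (~t & ~r)) | u reduces to true regardless of the other variables. If r is false, the antecedent forces (r = F, u = F, t = F) or (r = F, u = T, t = F), and ((~u -> r) | (~t & ~r)) | u holds there. Either way ((~u -> r) | (~t & ~r)) | u holds.

(⟸) This fails. Under r = T, u = F, t = T, the left side is false but the right side is true.

Only the forward direction holds.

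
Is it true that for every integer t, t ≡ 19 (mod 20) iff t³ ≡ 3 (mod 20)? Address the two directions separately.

Both directions fail.

(⇒) This fails: take t = 19. Then 19 ≡ 19 (mod 20), but 19³ = 6859 ≡ 19 (mod 20), not 3.

(⇐) This fails: take t = 7. Then 7³ = 343 ≡ 3 (mod 20), yet 7 ≡ 7 (mod 20), not 19.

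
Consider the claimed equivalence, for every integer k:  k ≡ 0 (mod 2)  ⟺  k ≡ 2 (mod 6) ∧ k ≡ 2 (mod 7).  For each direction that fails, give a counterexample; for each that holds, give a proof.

Forward direction. This fails: k = 0 gives 0 ≡ 0 (mod 2) but 0 ≡ 0 (mod 6), so the conjunction on the right does not hold.

Converse. If k ≡ 2 (mod 6) and k ≡ 2 (mod 7), then by the Chinese remainder theorem k ≡ 2 (mod 42). Since 2 ≡ 0 (mod 2) and 2 ∣ 42, we get k ≡ 0 (mod 2).

Only the reverse direction holds.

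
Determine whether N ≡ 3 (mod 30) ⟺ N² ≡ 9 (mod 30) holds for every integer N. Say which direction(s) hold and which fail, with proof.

The forward direction holds; the converse fails.

(⇒) Suppose N ≡ 3 (mod 30). Write N = 30j + 3. Then (30j + 3)² = 900j² + 180j + 9 = 30(30j² + 6j) + 9, so N² ≡ 9 (mod 30).

(⇐) This fails: take N = 27. Then 27² = 729 ≡ 9 (mod 30), yet 27 ≡ 27 (mod 30), not 3.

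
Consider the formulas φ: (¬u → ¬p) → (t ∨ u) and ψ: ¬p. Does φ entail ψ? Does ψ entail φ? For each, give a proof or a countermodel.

(⇒) fails and (⇐) fails.

(⇒) This fails. Under p = T, t = F, u = F, the left side is true but the right side is false.

(⇐) This fails. Under p = F, t = F, u = F, the left side is false but the right side is true.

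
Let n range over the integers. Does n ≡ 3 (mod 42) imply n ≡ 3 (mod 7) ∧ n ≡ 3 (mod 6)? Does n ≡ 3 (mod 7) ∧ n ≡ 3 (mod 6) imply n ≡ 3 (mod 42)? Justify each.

Both directions hold.

Forward direction. Suppose n ≡ 3 (mod 42); write n = 42j + 3. Since 7 ∣ 42, reducing mod 7 gives n ≡ 3 (mod 7); since 6 ∣ 42, reducing mod 6 gives n ≡ 3 (mod 6).

Converse. If n ≡ 3 (mod 7) and n ≡ 3 (mod 6), then by the Chinese remainder theorem n ≡ 3 (mod 42). This is exactly n ≡ 3 (mod 42).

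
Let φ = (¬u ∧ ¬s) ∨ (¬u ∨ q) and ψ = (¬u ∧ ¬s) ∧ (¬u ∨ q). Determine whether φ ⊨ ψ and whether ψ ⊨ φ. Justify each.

(⟹) This fails. Under q = T, u = T, s = F, the left side is true but the right side is false.

(⟸) Assume the antecedent. If q is true, (¬u ∧ ¬s) ∨ (¬u ∨ q) reduces to true regardless of the other variables. If q is false, the antecedent forces (q = F, u = F, s = F), and (¬u ∧ ¬s) ∨ (¬u ∨ q) holds there. Either way (¬u ∧ ¬s) ∨ (¬u ∨ q) holds.

Only the converse holds.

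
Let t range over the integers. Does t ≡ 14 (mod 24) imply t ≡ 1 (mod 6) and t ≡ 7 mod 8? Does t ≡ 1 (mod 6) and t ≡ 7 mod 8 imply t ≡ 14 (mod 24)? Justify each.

Neither implication holds.

[⇒] This fails: t = 14 gives 14 ≡ 14 (mod 24) but 14 ≡ 2 (mod 6), so the conjunction on the right does not hold.

[⇐] This fails: t = 7 satisfies both congruences on the right (7 ≡ 1 mod 6 and 7 ≡ 7 mod 8) yet 7 ≡ 7 (mod 24), not 14.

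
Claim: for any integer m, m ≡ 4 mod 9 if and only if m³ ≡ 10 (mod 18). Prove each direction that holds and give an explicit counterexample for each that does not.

(⇒) fails and (⇐) fails.

Forward direction. This fails: take m = 13. Then 13 ≡ 4 (mod 9), but 13³ = 2197 ≡ 1 (mod 18), not 10.

Converse. This fails: take m = 10. Then 10³ = 1000 ≡ 10 (mod 18), yet 10 ≡ 1 (mod 9), not 4.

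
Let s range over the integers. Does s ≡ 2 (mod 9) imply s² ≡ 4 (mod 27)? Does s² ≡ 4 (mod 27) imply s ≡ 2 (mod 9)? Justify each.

Neither implication holds.

(⇒) This fails: take s = 11. Then 11 ≡ 2 (mod 9), but 11² = 121 ≡ 13 (mod 27), not 4.

(⇐) This fails: take s = 25. Then 25² = 625 ≡ 4 (mod 27), yet 25 ≡ 7 (mod 9), not 2.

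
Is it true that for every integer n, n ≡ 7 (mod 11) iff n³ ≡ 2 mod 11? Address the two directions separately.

Both implications hold.

[⇒] Suppose n ≡ 7 (mod 11). Write n = 11j + 7. Then (11j + 7)³ = 1331j³ + 2541j² + 1617j + 343 = 11(121j³ + 231j² + 147j + 31) + 2, so n³ ≡ 2 (mod 11).

[⇐] For the converse, argue contrapositively. If n ≢ 7 (mod 11), then n is congruent to one of 0, 1, 2, 3, 4, 5, 6, 8, 9, 10 modulo 11, and these give n³ ≡ 0, 1, 8, 5, 9, 4, 7, 6, 3, 10 respectively — never 2.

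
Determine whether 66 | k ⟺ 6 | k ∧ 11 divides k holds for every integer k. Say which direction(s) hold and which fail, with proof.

Both directions hold; the statement is true.

(⟸) Suppose 6 ∣ k and 11 ∣ k. Any common multiple of 6 and 11 is a multiple of their lcm; here gcd(6, 11) = 1, so lcm(6, 11) = 6·11 = 66, so 66 ∣ k.

(⟹) If 66 ∣ k, write k = 66q. Since 66 = 11·6, k = 6·(11q), so 6 ∣ k; and since 66 = 6·11, k = 11·(6q), so 11 ∣ k.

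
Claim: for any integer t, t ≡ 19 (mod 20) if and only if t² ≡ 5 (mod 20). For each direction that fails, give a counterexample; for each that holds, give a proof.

Neither implication holds.

(⟹) This fails: take t = 19. Then 19 ≡ 19 (mod 20), but 19² = 361 ≡ 1 (mod 20), not 5.

(⟸) This fails: take t = 5. Then 5² = 25 ≡ 5 (mod 20), yet 5 ≡ 5 (mod 20), not 19.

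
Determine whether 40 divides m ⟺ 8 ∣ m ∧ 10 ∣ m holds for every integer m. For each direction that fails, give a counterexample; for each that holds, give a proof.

[⇒] If 40 ∣ m, write m = 40q. Since 40 = 5·8, m = 8·(5q), so 8 ∣ m; and since 40 = 4·10, m = 10·(4q), so 10 ∣ m.

[⇐] Suppose 8 ∣ m and 10 ∣ m. Any common multiple of 8 and 10 is a multiple of their lcm; here lcm(8, 10) = 8·10/gcd(8, 10) = 80/2 = 40, so 40 ∣ m.

Both directions hold; the statement is true.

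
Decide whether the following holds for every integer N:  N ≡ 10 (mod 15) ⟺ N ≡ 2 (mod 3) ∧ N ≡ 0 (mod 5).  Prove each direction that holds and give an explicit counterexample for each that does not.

[⇒] This fails: N = 10 gives 10 ≡ 10 (mod 15) but 10 ≡ 1 (mod 3), so the conjunction on the right does not hold.

[⇐] This fails: N = 5 satisfies both congruences on the right (5 ≡ 2 mod 3 and 5 ≡ 0 mod 5) yet 5 ≡ 5 (mod 15), not 10.

Neither direction holds.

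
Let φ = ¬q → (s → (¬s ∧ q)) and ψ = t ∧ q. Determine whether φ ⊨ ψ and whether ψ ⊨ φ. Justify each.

Forward direction. This fails. Under q = F, s = F, t = F, the left side is true but the right side is false.

Converse. Assume the antecedent. If q is true, ¬q → (s → (¬s ∧ q)) reduces to true regardless of the other variables. If q is false, the antecedent cannot hold. Either way ¬q → (s → (¬s ∧ q)) holds.

Not equivalent: only (⇐) holds.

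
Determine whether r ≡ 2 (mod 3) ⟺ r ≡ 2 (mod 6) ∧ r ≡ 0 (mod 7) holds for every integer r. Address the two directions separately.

The forward direction fails; the converse holds.

Forward direction. This fails: r = 32 gives 32 ≡ 2 (mod 3) but 32 ≡ 4 (mod 7), so the conjunction on the right does not hold.

Converse. If r ≡ 2 (mod 6) and r ≡ 0 (mod 7), then by the Chinese remainder theorem r ≡ 14 (mod 42). Since 14 ≡ 2 (mod 3) and 3 ∣ 42, we get r ≡ 2 (mod 3).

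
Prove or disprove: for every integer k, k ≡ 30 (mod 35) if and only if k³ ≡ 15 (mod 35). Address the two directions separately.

Forward direction. Suppose k ≡ 30 (mod 35). Write k = 35j + 30. Then (35j + 30)³ = 42875j³ + 110250j² + 94500j + 27000 = 35(1225j³ + 3150j² + 2700j + 771) + 15, so k³ ≡ 15 (mod 35).

Converse. This fails: take k = 15. Then 15³ = 3375 ≡ 15 (mod 35), yet 15 ≡ 15 (mod 35), not 30.

Only the forward direction holds.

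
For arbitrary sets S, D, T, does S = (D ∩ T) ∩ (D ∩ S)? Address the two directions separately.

(⊆) fails; (⊇) holds.

(⊇) Let x ∈ (D ∩ T) ∩ (D ∩ S). Then x ∈ S ∩ D ∩ T, from which x ∈ S.

(⊆) This inclusion fails. Take S = {1}, D = ∅, T = ∅; then 1 ∈ S but 1 ∉ (D ∩ T) ∩ (D ∩ S).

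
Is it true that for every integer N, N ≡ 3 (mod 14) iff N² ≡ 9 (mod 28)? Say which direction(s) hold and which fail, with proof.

(⇒) Suppose N ≡ 3 (mod 14). Working modulo 28, N ∈ {3, 17}; for each such r, r² ≡ 9 (mod 28).

(⇐) This fails: take N = 11. Then 11² = 121 ≡ 9 (mod 28), yet 11 ≡ 11 (mod 14), not 3.

The forward direction holds; the converse fails.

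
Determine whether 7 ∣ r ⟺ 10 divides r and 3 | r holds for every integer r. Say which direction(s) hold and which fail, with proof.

(⇒) fails and (⇐) fails.

(⟹) This fails: take r = 7. Certainly 7 ∣ 7, but 10 ∤ 7.

(⟸) This fails: take r = 30. Both 10 ∣ 30 and 3 ∣ 30, yet 30 is not a multiple of 7 (since 30 = 4·7 + 2), so 7 ∤ 30.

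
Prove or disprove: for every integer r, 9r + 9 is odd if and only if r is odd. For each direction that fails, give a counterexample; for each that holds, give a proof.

[⇒] This fails: r = 6 gives 9r + 9 = 63, which is odd, but 6 is even, not odd.

[⇐] This also fails: r = 3 is odd, but 9r + 9 = 36 is even, not odd.

Neither implication holds.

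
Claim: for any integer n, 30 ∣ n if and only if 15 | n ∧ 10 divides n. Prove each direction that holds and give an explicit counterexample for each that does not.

Equivalent; both directions hold.

(→) If 30 ∣ n, write n = 30q. Since 30 = 2·15, n = 15·(2q), so 15 ∣ n; and since 30 = 3·10, n = 10·(3q), so 10 ∣ n.

(←) Suppose 15 ∣ n and 10 ∣ n. Any common multiple of 15 and 10 is a multiple of their lcm; here lcm(15, 10) = 15·10/gcd(15, 10) = 150/5 = 30, so 30 ∣ n.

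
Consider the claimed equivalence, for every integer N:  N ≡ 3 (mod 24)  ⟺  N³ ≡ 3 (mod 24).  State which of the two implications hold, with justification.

Both directions hold.

(⟹) Suppose N ≡ 3 (mod 24). Write N = 24j + 3. Then (24j + 3)³ = 13824j³ + 5184j² + 648j + 27 = 24(576j³ + 216j² + 27j + 1) + 3, so N³ ≡ 3 (mod 24).

(⟸) Conversely, suppose N³ ≡ 3 (mod 24). The only residue r in {0, …, 23} with r³ ≡ 3 (mod 24) is r = 3, so N ≡ 3 (mod 24).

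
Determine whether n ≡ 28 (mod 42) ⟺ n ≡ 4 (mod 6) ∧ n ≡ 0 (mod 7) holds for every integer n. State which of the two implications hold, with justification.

[⇒] Suppose n ≡ 28 (mod 42); write n = 42j + 28. Since 6 ∣ 42, reducing mod 6 gives n ≡ 28 ≡ 4 (mod 6); since 7 ∣ 42, reducing mod 7 gives n ≡ 28 ≡ 0 (mod 7).

[⇐] Conversely, if n ≡ 4 (mod 6) and n ≡ 0 (mod 7), then by the Chinese remainder theorem n ≡ 28 (mod 42). This is exactly n ≡ 28 (mod 42).

Both directions hold; the statement is true.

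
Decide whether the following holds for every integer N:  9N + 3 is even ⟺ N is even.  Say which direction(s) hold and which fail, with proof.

(⟹) This fails: N = 3 gives 9N + 3 = 30, which is even, but 3 is odd, not even.

(⟸) This also fails: N = 4 is even, but 9N + 3 = 39 is odd, not even.

Both directions fail.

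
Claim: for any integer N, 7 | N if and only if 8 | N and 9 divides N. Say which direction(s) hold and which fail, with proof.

[⇒] This fails: take N = 7. Certainly 7 ∣ 7, but 8 ∤ 7.

[⇐] This fails: take N = 72. Both 8 ∣ 72 and 9 ∣ 72, yet 72 is not a multiple of 7 (since 72 = 10·7 + 2), so 7 ∤ 72.

Both directions fail.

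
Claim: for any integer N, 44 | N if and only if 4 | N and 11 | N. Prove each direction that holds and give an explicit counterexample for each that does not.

The biconditional holds.

(⇐) Suppose 4 ∣ N and 11 ∣ N. Any common multiple of 4 and 11 is a multiple of their lcm; here gcd(4, 11) = 1, so lcm(4, 11) = 4·11 = 44, so 44 ∣ N.

(⇒) If 44 ∣ N, write N = 44q. Since 44 = 11·4, N = 4·(11q), so 4 ∣ N; and since 44 = 4·11, N = 11·(4q), so 11 ∣ N.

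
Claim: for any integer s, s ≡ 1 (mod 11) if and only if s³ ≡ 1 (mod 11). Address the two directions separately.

[⇐] For the converse, argue contrapositively. If s ≢ 1 (mod 11), then s is congruent to one of 0, 2, 3, 4, 5, 6, 7, 8, 9, 10 modulo 11, and these give s³ ≡ 0, 8, 5, 9, 4, 7, 2, 6, 3, 10 respectively — never 1.

[⇒] Suppose s ≡ 1 (mod 11). Write s = 11j + 1. Then (11j + 1)³ = 1331j³ + 363j² + 33j + 1 = 11(121j³ + 33j² + 3j) + 1, so s³ ≡ 1 (mod 11).

Both directions hold.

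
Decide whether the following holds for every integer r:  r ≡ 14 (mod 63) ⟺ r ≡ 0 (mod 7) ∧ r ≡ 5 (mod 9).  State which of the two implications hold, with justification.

(→) Suppose r ≡ 14 (mod 63); write r = 63j + 14. Since 7 ∣ 63, reducing mod 7 gives r ≡ 14 ≡ 0 (mod 7); since 9 ∣ 63, reducing mod 9 gives r ≡ 14 ≡ 5 (mod 9).

(←) Conversely, if r ≡ 0 (mod 7) and r ≡ 5 (mod 9), then by the Chinese remainder theorem r ≡ 14 (mod 63). This is exactly r ≡ 14 (mod 63).

Both directions hold; the statement is true.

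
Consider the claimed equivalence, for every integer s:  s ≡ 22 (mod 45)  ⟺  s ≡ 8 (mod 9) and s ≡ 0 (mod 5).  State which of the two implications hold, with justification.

Forward direction. This fails: s = 22 gives 22 ≡ 22 (mod 45) but 22 ≡ 4 (mod 9), so the conjunction on the right does not hold.

Converse. This fails: s = 35 satisfies both congruences on the right (35 ≡ 8 mod 9 and 35 ≡ 0 mod 5) yet 35 ≡ 35 (mod 45), not 22.

Both directions fail.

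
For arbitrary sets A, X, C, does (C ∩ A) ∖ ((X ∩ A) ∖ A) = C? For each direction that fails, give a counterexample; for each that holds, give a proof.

Forward inclusion. Let x ∈ (C ∩ A) ∖ ((X ∩ A) ∖ A). Then either x ∈ A ∩ C and x ∉ X; or x ∈ A ∩ X ∩ C. In each case x ∈ C, so (C ∩ A) ∖ ((X ∩ A) ∖ A) ⊆ C.

Reverse inclusion. This inclusion fails. Take A = ∅, X = ∅, C = {1}; then 1 ∈ C but 1 ∉ (C ∩ A) ∖ ((X ∩ A) ∖ A).

Only the forward inclusion holds.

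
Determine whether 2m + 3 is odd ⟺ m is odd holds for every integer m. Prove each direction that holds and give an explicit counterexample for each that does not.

Only the converse holds.

(⇒) This fails: take m = 6. Then 2m + 3 = 15, which is odd, yet m = 6 is even, not odd.

(⇐) Suppose m is odd. Since 2 is even, 2m is even for every m, so 2m + 3 has the same parity as 3, which is odd. Hence 2m + 3 is odd.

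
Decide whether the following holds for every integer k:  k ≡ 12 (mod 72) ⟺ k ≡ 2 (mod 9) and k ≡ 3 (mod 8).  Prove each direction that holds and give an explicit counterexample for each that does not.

Both directions fail.

[⇒] This fails: k = 12 gives 12 ≡ 12 (mod 72) but 12 ≡ 3 (mod 9), so the conjunction on the right does not hold.

[⇐] This fails: k = 11 satisfies both congruences on the right (11 ≡ 2 mod 9 and 11 ≡ 3 mod 8) yet 11 ≡ 11 (mod 72), not 12.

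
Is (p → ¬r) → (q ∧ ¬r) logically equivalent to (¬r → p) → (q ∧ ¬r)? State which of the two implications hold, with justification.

Forward direction. This fails. Under p = T, q = F, r = T, the left side is true but the right side is false.

Converse. This fails. Under p = F, q = F, r = F, the left side is false but the right side is true.

(⇒) fails and (⇐) fails.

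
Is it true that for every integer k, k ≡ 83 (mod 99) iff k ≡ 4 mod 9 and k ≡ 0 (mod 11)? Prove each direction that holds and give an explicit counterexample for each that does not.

Both directions fail.

(⇒) This fails: k = 83 gives 83 ≡ 83 (mod 99) but 83 ≡ 2 (mod 9), so the conjunction on the right does not hold.

(⇐) This fails: k = 22 satisfies both congruences on the right (22 ≡ 4 mod 9 and 22 ≡ 0 mod 11) yet 22 ≡ 22 (mod 99), not 83.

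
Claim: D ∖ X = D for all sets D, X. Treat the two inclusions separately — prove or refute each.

(⊆) Let x ∈ D ∖ X. Then x ∈ D and x ∉ X, from which x ∈ D.

(⊇) This inclusion fails. Take D = {1}, X = {1}; then 1 ∈ D but 1 ∉ D ∖ X.

The sets are not equal: only the forward inclusion holds.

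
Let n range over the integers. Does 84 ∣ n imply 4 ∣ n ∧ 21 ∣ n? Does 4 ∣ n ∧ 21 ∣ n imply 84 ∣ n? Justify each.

(⇒) If 84 ∣ n, write n = 84q. Since 84 = 21·4, n = 4·(21q), so 4 ∣ n; and since 84 = 4·21, n = 21·(4q), so 21 ∣ n.

(⇐) Suppose 4 ∣ n and 21 ∣ n. Any common multiple of 4 and 21 is a multiple of their lcm; here gcd(4, 21) = 1, so lcm(4, 21) = 4·21 = 84, so 84 ∣ n.

Both implications hold.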